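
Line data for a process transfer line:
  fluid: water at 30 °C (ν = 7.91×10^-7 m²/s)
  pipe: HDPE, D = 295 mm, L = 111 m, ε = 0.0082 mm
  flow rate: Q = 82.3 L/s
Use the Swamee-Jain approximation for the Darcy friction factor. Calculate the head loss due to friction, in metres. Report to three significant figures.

h_f ≈ 0.382 m

V = 4Q/(πD²) = 4·0.0823/(π·0.295²) = 1.204 m/s
Re = VD/ν = 1.204·0.295/7.91×10^-7 = 4.49×10^5 → turbulent
ε/D = 0.0082/295 = 2.78×10^-5
Swamee-Jain: f = 0.01375
h_f = f(L/D)V²/(2g) = 0.01375·(111/0.295)·1.204²/(2·9.81) = 0.3824 m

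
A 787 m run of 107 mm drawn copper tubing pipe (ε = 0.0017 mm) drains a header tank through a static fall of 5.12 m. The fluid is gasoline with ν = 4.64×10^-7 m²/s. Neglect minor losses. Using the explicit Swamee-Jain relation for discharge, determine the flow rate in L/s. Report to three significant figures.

Swamee-Jain (Type II): Q = -0.965·√(gD⁵h_f/L)·ln[ε/(3.7D) + √(3.17ν²L/(gD³h_f))]
√(gD⁵h_f/L) = √(9.81·0.107⁵·5.12/787) = 9.461×10^-4
ε/(3.7D) = 4.29×10^-6; √(3.17ν²L/(gD³h_f)) = 9.34×10^-5
Q = -0.965·9.461×10^-4·ln(9.772×10^-5) = 0.008430 m³/s
Check: V = 0.937 m/s, Re = 2.16×10^5, f = 0.01545, h_f = 5.09 m ≈ 5.12 m ✓

Q ≈ 8.43 L/s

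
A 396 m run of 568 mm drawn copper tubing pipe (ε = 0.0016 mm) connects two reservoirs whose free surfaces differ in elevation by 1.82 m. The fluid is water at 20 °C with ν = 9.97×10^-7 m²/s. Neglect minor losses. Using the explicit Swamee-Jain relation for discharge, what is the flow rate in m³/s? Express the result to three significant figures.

Q ≈ 0.538 m³/s

Swamee-Jain (Type II): Q = -0.965·√(gD⁵h_f/L)·ln[ε/(3.7D) + √(3.17ν²L/(gD³h_f))]
√(gD⁵h_f/L) = √(9.81·0.568⁵·1.82/396) = 0.05163
ε/(3.7D) = 7.61×10^-7; √(3.17ν²L/(gD³h_f)) = 1.95×10^-5
Q = -0.965·0.05163·ln(2.029×10^-5) = 0.5383 m³/s
Check: V = 2.12 m/s, Re = 1.21×10^6, f = 0.01132, h_f = 1.82 m ≈ 1.82 m ✓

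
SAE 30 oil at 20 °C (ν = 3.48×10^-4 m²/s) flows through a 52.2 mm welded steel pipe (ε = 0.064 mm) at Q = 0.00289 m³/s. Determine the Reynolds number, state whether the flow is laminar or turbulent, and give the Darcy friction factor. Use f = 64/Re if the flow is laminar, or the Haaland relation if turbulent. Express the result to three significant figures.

V = 4Q/(πD²) = 1.350 m/s
Re = VD/ν = 1.350·0.0522/3.48×10^-4 = 203
Re < 2300 → laminar → f = 64/Re = 0.3160

Re ≈ 203; laminar; f = 64/Re ≈ 0.316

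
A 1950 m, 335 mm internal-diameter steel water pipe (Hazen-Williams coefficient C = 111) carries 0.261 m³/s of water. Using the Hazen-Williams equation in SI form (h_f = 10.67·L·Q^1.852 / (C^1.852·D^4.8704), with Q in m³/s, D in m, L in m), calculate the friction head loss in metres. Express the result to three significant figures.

h_f ≈ 58.0 m

h_f = 10.67·1950·0.261^1.852 / (111^1.852·0.335^4.8704) = 57.96 m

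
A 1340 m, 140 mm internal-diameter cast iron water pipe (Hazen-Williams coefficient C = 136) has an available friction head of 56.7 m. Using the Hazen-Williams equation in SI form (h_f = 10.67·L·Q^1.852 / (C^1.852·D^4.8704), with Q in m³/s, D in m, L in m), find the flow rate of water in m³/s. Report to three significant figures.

Q ≈ 0.0390 m³/s

Rearranging: Q = [h_f·C^1.852·D^4.8704 / (10.67·L)]^(1/1.852)
Q = [56.7·136^1.852·0.140^4.8704 / (10.67·1340)]^0.540 = 0.03901 m³/s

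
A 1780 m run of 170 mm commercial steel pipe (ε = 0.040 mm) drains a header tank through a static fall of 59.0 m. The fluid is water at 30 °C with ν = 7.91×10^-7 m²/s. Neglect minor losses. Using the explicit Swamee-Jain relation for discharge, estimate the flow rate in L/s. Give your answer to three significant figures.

Swamee-Jain (Type II): Q = -0.965·√(gD⁵h_f/L)·ln[ε/(3.7D) + √(3.17ν²L/(gD³h_f))]
√(gD⁵h_f/L) = √(9.81·0.170⁵·59.0/1780) = 0.006795
ε/(3.7D) = 6.36×10^-5; √(3.17ν²L/(gD³h_f)) = 3.52×10^-5
Q = -0.965·0.006795·ln(9.883×10^-5) = 0.06047 m³/s
Check: V = 2.66 m/s, Re = 5.73×10^5, f = 0.01567, h_f = 59.4 m ≈ 59.0 m ✓

Q ≈ 60.5 L/s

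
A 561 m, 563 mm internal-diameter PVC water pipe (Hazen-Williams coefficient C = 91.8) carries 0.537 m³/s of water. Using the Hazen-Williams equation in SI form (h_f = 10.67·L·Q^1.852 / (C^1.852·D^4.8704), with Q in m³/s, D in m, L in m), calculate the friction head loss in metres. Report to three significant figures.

h_f = 10.67·561·0.537^1.852 / (91.8^1.852·0.563^4.8704) = 7.194 m

h_f ≈ 7.19 m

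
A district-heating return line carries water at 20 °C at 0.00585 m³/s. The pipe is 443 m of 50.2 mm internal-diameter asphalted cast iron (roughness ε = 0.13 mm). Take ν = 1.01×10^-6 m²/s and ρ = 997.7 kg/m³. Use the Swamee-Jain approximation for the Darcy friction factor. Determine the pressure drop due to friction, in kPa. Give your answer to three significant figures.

Δp ≈ 1010 kPa

V = 4Q/(πD²) = 4·0.00585/(π·0.0502²) = 2.956 m/s
Re = VD/ν = 2.956·0.0502/1.01×10^-6 = 1.47×10^5 → turbulent
ε/D = 0.13/50.2 = 0.00259
Swamee-Jain: f = 0.02632
h_f = f(L/D)V²/(2g) = 0.02632·(443/0.0502)·2.956²/(2·9.81) = 103.4 m
Δp = ρg·h_f = 997.7·9.81·103.4 = 1012 kPa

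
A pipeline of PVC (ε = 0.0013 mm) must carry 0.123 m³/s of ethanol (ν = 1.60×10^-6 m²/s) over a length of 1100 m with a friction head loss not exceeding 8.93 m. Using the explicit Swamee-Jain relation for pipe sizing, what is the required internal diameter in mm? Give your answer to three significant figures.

Swamee-Jain (Type III): D = 0.66·[ε^1.25·(LQ²/(gh_f))^4.75 + ν·Q^9.4·(L/(gh_f))^5.2]^0.04
LQ²/(gh_f) = 0.1900; L/(gh_f) = 12.56
Term 1 = ε^1.25·(…)^4.75 = 1.65×10^-11; Term 2 = ν·Q^9.4·(…)^5.2 = 2.31×10^-9
D = 0.66·(1.65×10^-11 + 2.31×10^-9)^0.04 = 0.2980 m = 298 mm
Check: V = 1.76 m/s, Re = 3.28×10^5, f = 0.01419, h_f = 8.30 m ≈ 8.93 m ✓

D ≈ 298 mm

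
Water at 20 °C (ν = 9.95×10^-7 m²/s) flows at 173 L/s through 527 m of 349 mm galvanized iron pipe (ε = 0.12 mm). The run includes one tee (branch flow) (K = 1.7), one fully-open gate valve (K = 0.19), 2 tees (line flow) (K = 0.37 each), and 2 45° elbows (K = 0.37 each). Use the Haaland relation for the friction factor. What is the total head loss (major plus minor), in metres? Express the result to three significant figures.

H_L ≈ 4.66 m

V = 4Q/(πD²) = 1.808 m/s; V²/2g = 0.1667 m
Re = 6.34×10^5, ε/D = 3.44×10^-4 → f = 0.01629 (Haaland)
Major: h_f = f(L/D)·V²/2g = 0.01629·1510·0.1667 = 4.100 m
Minor: ΣK = 3.37; h_m = ΣK·V²/2g = 0.5617 m
Total H_L = 4.100 + 0.5617 = 4.661 m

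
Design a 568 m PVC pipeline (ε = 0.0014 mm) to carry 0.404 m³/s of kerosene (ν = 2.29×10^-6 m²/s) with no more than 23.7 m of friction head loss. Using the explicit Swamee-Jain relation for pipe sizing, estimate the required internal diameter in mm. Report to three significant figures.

D ≈ 336 mm

Swamee-Jain (Type III): D = 0.66·[ε^1.25·(LQ²/(gh_f))^4.75 + ν·Q^9.4·(L/(gh_f))^5.2]^0.04
LQ²/(gh_f) = 0.3987; L/(gh_f) = 2.443
Term 1 = ε^1.25·(…)^4.75 = 6.11×10^-10; Term 2 = ν·Q^9.4·(…)^5.2 = 4.75×10^-8
D = 0.66·(6.11×10^-10 + 4.75×10^-8)^0.04 = 0.3364 m = 336 mm
Check: V = 4.55 m/s, Re = 6.68×10^5, f = 0.01252, h_f = 22.3 m ≈ 23.7 m ✓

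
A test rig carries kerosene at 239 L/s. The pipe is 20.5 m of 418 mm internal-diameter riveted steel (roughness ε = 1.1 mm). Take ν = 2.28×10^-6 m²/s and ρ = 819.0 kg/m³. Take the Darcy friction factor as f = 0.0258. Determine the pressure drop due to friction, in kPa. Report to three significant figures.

Δp ≈ 1.57 kPa

V = 4Q/(πD²) = 4·0.239/(π·0.418²) = 1.742 m/s
h_f = f(L/D)V²/(2g) = 0.02580·(20.5/0.418)·1.742²/(2·9.81) = 0.1956 m
Δp = ρg·h_f = 819.0·9.81·0.1956 = 1.572 kPa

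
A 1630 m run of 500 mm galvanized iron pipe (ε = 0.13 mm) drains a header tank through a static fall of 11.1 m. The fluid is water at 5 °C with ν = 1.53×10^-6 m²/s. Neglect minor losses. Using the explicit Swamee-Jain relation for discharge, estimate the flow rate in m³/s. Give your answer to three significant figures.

Q ≈ 0.406 m³/s

Swamee-Jain (Type II): Q = -0.965·√(gD⁵h_f/L)·ln[ε/(3.7D) + √(3.17ν²L/(gD³h_f))]
√(gD⁵h_f/L) = √(9.81·0.500⁵·11.1/1630) = 0.04569
ε/(3.7D) = 7.03×10^-5; √(3.17ν²L/(gD³h_f)) = 2.98×10^-5
Q = -0.965·0.04569·ln(1.001×10^-4) = 0.4061 m³/s
Check: V = 2.07 m/s, Re = 6.76×10^5, f = 0.01572, h_f = 11.2 m ≈ 11.1 m ✓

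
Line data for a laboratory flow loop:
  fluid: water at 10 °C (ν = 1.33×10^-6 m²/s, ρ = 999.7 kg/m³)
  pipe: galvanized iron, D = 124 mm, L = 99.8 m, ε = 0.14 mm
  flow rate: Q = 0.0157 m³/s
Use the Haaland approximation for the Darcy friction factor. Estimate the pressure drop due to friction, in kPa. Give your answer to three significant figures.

V = 4Q/(πD²) = 4·0.0157/(π·0.124²) = 1.300 m/s
Re = VD/ν = 1.300·0.124/1.33×10^-6 = 1.21×10^5 → turbulent
ε/D = 0.14/124 = 0.00113
Haaland: f = 0.02207
h_f = f(L/D)V²/(2g) = 0.02207·(99.8/0.124)·1.300²/(2·9.81) = 1.530 m
Δp = ρg·h_f = 999.7·9.81·1.530 = 15.01 kPa

Δp ≈ 15.0 kPa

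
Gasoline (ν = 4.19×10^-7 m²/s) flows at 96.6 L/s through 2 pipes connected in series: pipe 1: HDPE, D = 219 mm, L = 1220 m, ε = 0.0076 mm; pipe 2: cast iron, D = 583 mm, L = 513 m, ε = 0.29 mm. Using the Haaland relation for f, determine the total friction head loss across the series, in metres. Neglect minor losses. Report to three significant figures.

H ≈ 22.2 m

Pipe 1: V = 2.564 m/s, Re = 1.34×10^6, ε/D = 3.47×10^-5, f = 0.01182, h_1 = f(L/D)V²/2g = 22.08 m
Pipe 2: V = 0.3619 m/s, Re = 5.04×10^5, ε/D = 4.97×10^-4, f = 0.01756, h_2 = f(L/D)V²/2g = 0.1031 m
Series → Q common, losses add: H = Σh = 22.18 m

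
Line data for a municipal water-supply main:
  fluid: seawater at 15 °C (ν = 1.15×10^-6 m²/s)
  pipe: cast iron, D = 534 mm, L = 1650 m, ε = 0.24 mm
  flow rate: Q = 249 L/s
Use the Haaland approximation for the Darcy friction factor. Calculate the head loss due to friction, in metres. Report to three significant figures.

h_f ≈ 3.35 m

V = 4Q/(πD²) = 4·0.249/(π·0.534²) = 1.112 m/s
Re = VD/ν = 1.112·0.534/1.15×10^-6 = 5.16×10^5 → turbulent
ε/D = 0.24/534 = 4.49×10^-4
Haaland: f = 0.01722
h_f = f(L/D)V²/(2g) = 0.01722·(1650/0.534)·1.112²/(2·9.81) = 3.353 m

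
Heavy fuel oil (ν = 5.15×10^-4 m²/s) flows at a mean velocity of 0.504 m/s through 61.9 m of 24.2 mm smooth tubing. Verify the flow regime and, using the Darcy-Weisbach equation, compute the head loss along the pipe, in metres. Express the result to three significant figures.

h_f ≈ 89.5 m

Re = VD/ν = 0.504·0.02420/5.15×10^-4 = 23.7 → laminar (Re < 2300)
f = 64/Re = 2.702
h_f = f(L/D)V²/(2g) = 2.702·(61.9/0.02420)·0.504²/(2·9.81) = 89.49 m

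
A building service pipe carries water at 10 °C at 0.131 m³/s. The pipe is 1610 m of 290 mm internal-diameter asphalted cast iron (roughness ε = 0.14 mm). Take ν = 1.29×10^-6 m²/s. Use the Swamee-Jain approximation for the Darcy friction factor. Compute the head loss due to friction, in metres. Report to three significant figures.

h_f ≈ 19.8 m

V = 4Q/(πD²) = 4·0.131/(π·0.290²) = 1.983 m/s
Re = VD/ν = 1.983·0.290/1.29×10^-6 = 4.46×10^5 → turbulent
ε/D = 0.14/290 = 4.83×10^-4
Swamee-Jain: f = 0.01778
h_f = f(L/D)V²/(2g) = 0.01778·(1610/0.290)·1.983²/(2·9.81) = 19.78 m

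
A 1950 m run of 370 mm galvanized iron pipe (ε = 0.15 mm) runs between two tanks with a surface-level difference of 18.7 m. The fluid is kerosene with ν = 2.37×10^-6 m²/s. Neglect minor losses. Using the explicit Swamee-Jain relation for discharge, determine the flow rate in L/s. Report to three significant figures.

Q ≈ 214 L/s

Swamee-Jain (Type II): Q = -0.965·√(gD⁵h_f/L)·ln[ε/(3.7D) + √(3.17ν²L/(gD³h_f))]
√(gD⁵h_f/L) = √(9.81·0.370⁵·18.7/1950) = 0.02554
ε/(3.7D) = 1.10×10^-4; √(3.17ν²L/(gD³h_f)) = 6.11×10^-5
Q = -0.965·0.02554·ln(1.707×10^-4) = 0.2138 m³/s
Check: V = 1.99 m/s, Re = 3.10×10^5, f = 0.01771, h_f = 18.8 m ≈ 18.7 m ✓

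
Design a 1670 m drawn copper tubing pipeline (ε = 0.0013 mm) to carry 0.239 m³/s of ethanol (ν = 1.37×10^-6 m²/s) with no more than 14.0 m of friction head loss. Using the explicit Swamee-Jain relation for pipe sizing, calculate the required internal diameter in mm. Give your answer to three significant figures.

D ≈ 378 mm

Swamee-Jain (Type III): D = 0.66·[ε^1.25·(LQ²/(gh_f))^4.75 + ν·Q^9.4·(L/(gh_f))^5.2]^0.04
LQ²/(gh_f) = 0.6946; L/(gh_f) = 12.16
Term 1 = ε^1.25·(…)^4.75 = 7.77×10^-9; Term 2 = ν·Q^9.4·(…)^5.2 = 8.61×10^-7
D = 0.66·(7.77×10^-9 + 8.61×10^-7)^0.04 = 0.3777 m = 378 mm
Check: V = 2.13 m/s, Re = 5.88×10^5, f = 0.01278, h_f = 13.1 m ≈ 14.0 m ✓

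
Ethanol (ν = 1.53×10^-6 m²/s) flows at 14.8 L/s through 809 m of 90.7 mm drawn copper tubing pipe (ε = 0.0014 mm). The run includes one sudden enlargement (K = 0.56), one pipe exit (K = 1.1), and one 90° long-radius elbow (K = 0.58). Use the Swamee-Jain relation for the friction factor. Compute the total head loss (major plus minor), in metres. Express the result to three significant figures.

V = 4Q/(πD²) = 2.291 m/s; V²/2g = 0.2674 m
Re = 1.36×10^5, ε/D = 1.54×10^-5 → f = 0.01689 (Swamee-Jain)
Major: h_f = f(L/D)·V²/2g = 0.01689·8920·0.2674 = 40.28 m
Minor: ΣK = 2.24; h_m = ΣK·V²/2g = 0.5991 m
Total H_L = 40.28 + 0.5991 = 40.88 m

H_L ≈ 40.9 m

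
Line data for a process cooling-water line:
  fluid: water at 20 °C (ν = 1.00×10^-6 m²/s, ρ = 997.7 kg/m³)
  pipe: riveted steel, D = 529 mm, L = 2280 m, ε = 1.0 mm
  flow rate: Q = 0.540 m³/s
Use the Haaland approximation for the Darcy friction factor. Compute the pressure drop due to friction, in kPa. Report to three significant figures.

V = 4Q/(πD²) = 4·0.540/(π·0.529²) = 2.457 m/s
Re = VD/ν = 2.457·0.529/1.00×10^-6 = 1.30×10^6 → turbulent
ε/D = 1.0/529 = 0.00189
Haaland: f = 0.02325
h_f = f(L/D)V²/(2g) = 0.02325·(2280/0.529)·2.457²/(2·9.81) = 30.83 m
Δp = ρg·h_f = 997.7·9.81·30.83 = 301.8 kPa

Δp ≈ 302 kPa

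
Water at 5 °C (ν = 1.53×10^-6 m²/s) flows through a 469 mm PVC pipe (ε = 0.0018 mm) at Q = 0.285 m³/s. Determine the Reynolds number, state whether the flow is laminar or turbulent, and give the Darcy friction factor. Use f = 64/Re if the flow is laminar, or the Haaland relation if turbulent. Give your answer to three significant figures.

V = 4Q/(πD²) = 1.650 m/s
Re = VD/ν = 1.650·0.469/1.53×10^-6 = 5.06×10^5
Re > 4000 → turbulent; ε/D = 3.84×10^-6
Haaland: f = 0.01308

Re ≈ 5.06×10^5; turbulent; f ≈ 0.0131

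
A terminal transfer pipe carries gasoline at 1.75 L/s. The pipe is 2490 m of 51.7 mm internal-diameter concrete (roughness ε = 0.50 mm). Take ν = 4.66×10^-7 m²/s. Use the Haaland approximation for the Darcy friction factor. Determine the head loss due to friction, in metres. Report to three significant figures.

V = 4Q/(πD²) = 4·0.00175/(π·0.0517²) = 0.8336 m/s
Re = VD/ν = 0.8336·0.0517/4.66×10^-7 = 9.25×10^4 → turbulent
ε/D = 0.50/51.7 = 0.00967
Haaland: f = 0.03817
h_f = f(L/D)V²/(2g) = 0.03817·(2490/0.0517)·0.8336²/(2·9.81) = 65.11 m

h_f ≈ 65.1 m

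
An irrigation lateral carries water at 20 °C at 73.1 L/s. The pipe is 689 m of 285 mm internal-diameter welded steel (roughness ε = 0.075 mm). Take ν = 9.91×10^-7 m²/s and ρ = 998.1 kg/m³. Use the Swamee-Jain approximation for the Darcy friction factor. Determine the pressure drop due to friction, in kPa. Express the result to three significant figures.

Δp ≈ 26.4 kPa

V = 4Q/(πD²) = 4·0.0731/(π·0.285²) = 1.146 m/s
Re = VD/ν = 1.146·0.285/9.91×10^-7 = 3.30×10^5 → turbulent
ε/D = 0.075/285 = 2.63×10^-4
Swamee-Jain: f = 0.01664
h_f = f(L/D)V²/(2g) = 0.01664·(689/0.285)·1.146²/(2·9.81) = 2.693 m
Δp = ρg·h_f = 998.1·9.81·2.693 = 26.37 kPa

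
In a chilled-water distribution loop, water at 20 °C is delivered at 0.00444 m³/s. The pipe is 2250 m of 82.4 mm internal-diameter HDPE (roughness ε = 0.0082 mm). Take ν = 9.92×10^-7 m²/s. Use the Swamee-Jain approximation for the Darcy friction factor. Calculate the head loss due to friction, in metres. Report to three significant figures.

h_f ≈ 19.1 m

V = 4Q/(πD²) = 4·0.00444/(π·0.0824²) = 0.8326 m/s
Re = VD/ν = 0.8326·0.0824/9.92×10^-7 = 6.92×10^4 → turbulent
ε/D = 0.0082/82.4 = 9.95×10^-5
Swamee-Jain: f = 0.01980
h_f = f(L/D)V²/(2g) = 0.01980·(2250/0.0824)·0.8326²/(2·9.81) = 19.11 m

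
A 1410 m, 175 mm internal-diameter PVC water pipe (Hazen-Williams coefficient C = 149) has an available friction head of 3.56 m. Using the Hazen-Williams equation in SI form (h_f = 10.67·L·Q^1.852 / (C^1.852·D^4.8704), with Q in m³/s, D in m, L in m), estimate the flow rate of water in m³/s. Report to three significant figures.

Rearranging: Q = [h_f·C^1.852·D^4.8704 / (10.67·L)]^(1/1.852)
Q = [3.56·149^1.852·0.175^4.8704 / (10.67·1410)]^0.540 = 0.01678 m³/s

Q ≈ 0.0168 m³/s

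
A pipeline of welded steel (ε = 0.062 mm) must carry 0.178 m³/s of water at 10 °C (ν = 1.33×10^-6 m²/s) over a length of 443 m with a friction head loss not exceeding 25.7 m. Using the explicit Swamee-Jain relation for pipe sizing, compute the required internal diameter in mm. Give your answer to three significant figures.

Swamee-Jain (Type III): D = 0.66·[ε^1.25·(LQ²/(gh_f))^4.75 + ν·Q^9.4·(L/(gh_f))^5.2]^0.04
LQ²/(gh_f) = 0.05567; L/(gh_f) = 1.757
Term 1 = ε^1.25·(…)^4.75 = 6.06×10^-12; Term 2 = ν·Q^9.4·(…)^5.2 = 2.24×10^-12
D = 0.66·(6.06×10^-12 + 2.24×10^-12)^0.04 = 0.2379 m = 238 mm
Check: V = 4.01 m/s, Re = 7.16×10^5, f = 0.01567, h_f = 23.9 m ≈ 25.7 m ✓

D ≈ 238 mm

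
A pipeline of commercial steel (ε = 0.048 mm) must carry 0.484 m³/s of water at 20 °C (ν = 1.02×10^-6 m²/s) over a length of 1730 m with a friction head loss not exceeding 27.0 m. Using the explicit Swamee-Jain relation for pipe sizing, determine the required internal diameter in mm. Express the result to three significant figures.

D ≈ 444 mm

Swamee-Jain (Type III): D = 0.66·[ε^1.25·(LQ²/(gh_f))^4.75 + ν·Q^9.4·(L/(gh_f))^5.2]^0.04
LQ²/(gh_f) = 1.530; L/(gh_f) = 6.532
Term 1 = ε^1.25·(…)^4.75 = 3.01×10^-5; Term 2 = ν·Q^9.4·(…)^5.2 = 1.92×10^-5
D = 0.66·(3.01×10^-5 + 1.92×10^-5)^0.04 = 0.4439 m = 444 mm
Check: V = 3.13 m/s, Re = 1.36×10^6, f = 0.01332, h_f = 25.9 m ≈ 27.0 m ✓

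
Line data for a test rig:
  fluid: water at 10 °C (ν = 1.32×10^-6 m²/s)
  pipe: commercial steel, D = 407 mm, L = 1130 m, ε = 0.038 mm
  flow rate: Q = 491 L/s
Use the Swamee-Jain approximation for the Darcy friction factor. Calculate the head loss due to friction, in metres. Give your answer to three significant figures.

V = 4Q/(πD²) = 4·0.491/(π·0.407²) = 3.774 m/s
Re = VD/ν = 3.774·0.407/1.32×10^-6 = 1.16×10^6 → turbulent
ε/D = 0.038/407 = 9.34×10^-5
Swamee-Jain: f = 0.01324
h_f = f(L/D)V²/(2g) = 0.01324·(1130/0.407)·3.774²/(2·9.81) = 26.69 m

h_f ≈ 26.7 m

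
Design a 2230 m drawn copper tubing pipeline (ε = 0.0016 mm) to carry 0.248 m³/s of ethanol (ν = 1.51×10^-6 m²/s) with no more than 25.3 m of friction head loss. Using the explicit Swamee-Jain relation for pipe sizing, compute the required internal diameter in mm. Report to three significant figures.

D ≈ 361 mm

Swamee-Jain (Type III): D = 0.66·[ε^1.25·(LQ²/(gh_f))^4.75 + ν·Q^9.4·(L/(gh_f))^5.2]^0.04
LQ²/(gh_f) = 0.5526; L/(gh_f) = 8.985
Term 1 = ε^1.25·(…)^4.75 = 3.40×10^-9; Term 2 = ν·Q^9.4·(…)^5.2 = 2.79×10^-7
D = 0.66·(3.40×10^-9 + 2.79×10^-7)^0.04 = 0.3610 m = 361 mm
Check: V = 2.42 m/s, Re = 5.79×10^5, f = 0.01283, h_f = 23.7 m ≈ 25.3 m ✓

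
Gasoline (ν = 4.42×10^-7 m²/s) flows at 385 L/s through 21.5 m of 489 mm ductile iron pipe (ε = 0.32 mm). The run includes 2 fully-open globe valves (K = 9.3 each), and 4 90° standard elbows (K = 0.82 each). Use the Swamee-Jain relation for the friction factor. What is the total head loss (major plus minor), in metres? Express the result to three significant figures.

H_L ≈ 4.86 m

V = 4Q/(πD²) = 2.050 m/s; V²/2g = 0.2142 m
Re = 2.27×10^6, ε/D = 6.54×10^-4 → f = 0.01800 (Swamee-Jain)
Major: h_f = f(L/D)·V²/2g = 0.01800·43.97·0.2142 = 0.1696 m
Minor: ΣK = 21.9; h_m = ΣK·V²/2g = 4.687 m
Total H_L = 0.1696 + 4.687 = 4.856 m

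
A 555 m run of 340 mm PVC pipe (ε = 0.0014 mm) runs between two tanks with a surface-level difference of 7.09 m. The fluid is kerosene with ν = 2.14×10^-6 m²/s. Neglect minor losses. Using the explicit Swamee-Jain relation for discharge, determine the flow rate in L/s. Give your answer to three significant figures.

Swamee-Jain (Type II): Q = -0.965·√(gD⁵h_f/L)·ln[ε/(3.7D) + √(3.17ν²L/(gD³h_f))]
√(gD⁵h_f/L) = √(9.81·0.340⁵·7.09/555) = 0.02386
ε/(3.7D) = 1.11×10^-6; √(3.17ν²L/(gD³h_f)) = 5.43×10^-5
Q = -0.965·0.02386·ln(5.540×10^-5) = 0.2257 m³/s
Check: V = 2.49 m/s, Re = 3.95×10^5, f = 0.01372, h_f = 7.05 m ≈ 7.09 m ✓

Q ≈ 226 L/s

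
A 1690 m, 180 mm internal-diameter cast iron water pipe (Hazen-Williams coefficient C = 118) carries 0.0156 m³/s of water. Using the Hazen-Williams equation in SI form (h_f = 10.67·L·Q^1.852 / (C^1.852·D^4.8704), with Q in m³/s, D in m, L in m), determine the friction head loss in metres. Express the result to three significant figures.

h_f = 10.67·1690·0.0156^1.852 / (118^1.852·0.180^4.8704) = 5.009 m

h_f ≈ 5.01 m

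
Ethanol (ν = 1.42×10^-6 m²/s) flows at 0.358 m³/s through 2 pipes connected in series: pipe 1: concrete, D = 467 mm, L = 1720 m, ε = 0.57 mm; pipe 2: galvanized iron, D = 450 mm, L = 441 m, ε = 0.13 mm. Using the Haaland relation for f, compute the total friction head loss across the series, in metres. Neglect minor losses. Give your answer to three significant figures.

H ≈ 21.2 m

Pipe 1: V = 2.090 m/s, Re = 6.87×10^5, ε/D = 0.00122, f = 0.02100, h_1 = f(L/D)V²/2g = 17.22 m
Pipe 2: V = 2.251 m/s, Re = 7.13×10^5, ε/D = 2.89×10^-4, f = 0.01574, h_2 = f(L/D)V²/2g = 3.982 m
Series → Q common, losses add: H = Σh = 21.20 m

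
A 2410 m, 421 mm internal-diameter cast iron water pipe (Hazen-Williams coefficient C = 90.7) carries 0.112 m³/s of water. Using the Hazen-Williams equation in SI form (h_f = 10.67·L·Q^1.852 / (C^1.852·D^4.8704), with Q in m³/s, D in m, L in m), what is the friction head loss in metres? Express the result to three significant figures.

h_f = 10.67·2410·0.112^1.852 / (90.7^1.852·0.421^4.8704) = 7.141 m

h_f ≈ 7.14 m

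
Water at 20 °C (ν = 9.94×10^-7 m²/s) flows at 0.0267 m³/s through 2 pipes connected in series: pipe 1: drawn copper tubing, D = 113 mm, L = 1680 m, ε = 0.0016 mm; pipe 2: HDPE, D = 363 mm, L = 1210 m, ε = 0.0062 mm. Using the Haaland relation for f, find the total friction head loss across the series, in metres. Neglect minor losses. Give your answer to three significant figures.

H ≈ 77.7 m

Pipe 1: V = 2.662 m/s, Re = 3.03×10^5, ε/D = 1.42×10^-5, f = 0.01444, h_1 = f(L/D)V²/2g = 77.53 m
Pipe 2: V = 0.2580 m/s, Re = 9.42×10^4, ε/D = 1.71×10^-5, f = 0.01811, h_2 = f(L/D)V²/2g = 0.2048 m
Series → Q common, losses add: H = Σh = 77.74 m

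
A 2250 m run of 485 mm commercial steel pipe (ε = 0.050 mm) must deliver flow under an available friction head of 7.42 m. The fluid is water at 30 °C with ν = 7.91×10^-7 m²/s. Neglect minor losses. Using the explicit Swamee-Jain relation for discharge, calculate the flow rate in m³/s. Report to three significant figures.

Q ≈ 0.281 m³/s

Swamee-Jain (Type II): Q = -0.965·√(gD⁵h_f/L)·ln[ε/(3.7D) + √(3.17ν²L/(gD³h_f))]
√(gD⁵h_f/L) = √(9.81·0.485⁵·7.42/2250) = 0.02946
ε/(3.7D) = 2.79×10^-5; √(3.17ν²L/(gD³h_f)) = 2.32×10^-5
Q = -0.965·0.02946·ln(5.104×10^-5) = 0.2810 m³/s
Check: V = 1.52 m/s, Re = 9.33×10^5, f = 0.01363, h_f = 7.46 m ≈ 7.42 m ✓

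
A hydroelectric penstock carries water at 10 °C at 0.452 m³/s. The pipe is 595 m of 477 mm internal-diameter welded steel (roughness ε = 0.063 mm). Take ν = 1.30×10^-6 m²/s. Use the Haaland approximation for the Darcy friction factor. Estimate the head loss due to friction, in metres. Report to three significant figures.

V = 4Q/(πD²) = 4·0.452/(π·0.477²) = 2.529 m/s
Re = VD/ν = 2.529·0.477/1.30×10^-6 = 9.28×10^5 → turbulent
ε/D = 0.063/477 = 1.32×10^-4
Haaland: f = 0.01385
h_f = f(L/D)V²/(2g) = 0.01385·(595/0.477)·2.529²/(2·9.81) = 5.632 m

h_f ≈ 5.63 m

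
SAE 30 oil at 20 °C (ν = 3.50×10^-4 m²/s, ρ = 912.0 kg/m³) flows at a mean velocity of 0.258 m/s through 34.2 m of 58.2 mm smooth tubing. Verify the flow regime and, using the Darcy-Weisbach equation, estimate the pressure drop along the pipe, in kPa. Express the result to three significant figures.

Δp ≈ 26.6 kPa

Re = VD/ν = 0.258·0.05820/3.50×10^-4 = 42.9 → laminar (Re < 2300)
f = 64/Re = 1.492
h_f = f(L/D)V²/(2g) = 1.492·(34.2/0.05820)·0.258²/(2·9.81) = 2.974 m
Δp = ρg·h_f = 912.0·9.81·2.974 = 26.61 kPa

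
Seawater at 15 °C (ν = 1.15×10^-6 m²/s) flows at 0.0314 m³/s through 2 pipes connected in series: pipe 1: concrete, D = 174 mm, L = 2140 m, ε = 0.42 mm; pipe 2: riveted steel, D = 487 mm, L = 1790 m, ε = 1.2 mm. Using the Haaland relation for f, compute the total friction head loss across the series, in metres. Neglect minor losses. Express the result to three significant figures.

Pipe 1: V = 1.321 m/s, Re = 2.00×10^5, ε/D = 0.00241, f = 0.02538, h_1 = f(L/D)V²/2g = 27.74 m
Pipe 2: V = 0.1686 m/s, Re = 7.14×10^4, ε/D = 0.00246, f = 0.02664, h_2 = f(L/D)V²/2g = 0.1418 m
Series → Q common, losses add: H = Σh = 27.88 m

H ≈ 27.9 m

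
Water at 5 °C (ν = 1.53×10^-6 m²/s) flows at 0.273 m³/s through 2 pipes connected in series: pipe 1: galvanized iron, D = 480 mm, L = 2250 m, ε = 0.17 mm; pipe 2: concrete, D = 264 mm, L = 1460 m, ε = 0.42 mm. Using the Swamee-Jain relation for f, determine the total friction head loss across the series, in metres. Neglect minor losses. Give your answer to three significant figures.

H ≈ 166 m

Pipe 1: V = 1.509 m/s, Re = 4.73×10^5, ε/D = 3.54×10^-4, f = 0.01685, h_1 = f(L/D)V²/2g = 9.161 m
Pipe 2: V = 4.987 m/s, Re = 8.61×10^5, ε/D = 0.00159, f = 0.02240, h_2 = f(L/D)V²/2g = 157.0 m
Series → Q common, losses add: H = Σh = 166.2 m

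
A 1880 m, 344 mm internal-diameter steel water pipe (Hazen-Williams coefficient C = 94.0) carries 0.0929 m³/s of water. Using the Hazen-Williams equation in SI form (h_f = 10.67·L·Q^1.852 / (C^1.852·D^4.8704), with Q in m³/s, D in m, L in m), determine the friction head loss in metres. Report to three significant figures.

h_f = 10.67·1880·0.0929^1.852 / (94.0^1.852·0.344^4.8704) = 9.863 m

h_f ≈ 9.86 m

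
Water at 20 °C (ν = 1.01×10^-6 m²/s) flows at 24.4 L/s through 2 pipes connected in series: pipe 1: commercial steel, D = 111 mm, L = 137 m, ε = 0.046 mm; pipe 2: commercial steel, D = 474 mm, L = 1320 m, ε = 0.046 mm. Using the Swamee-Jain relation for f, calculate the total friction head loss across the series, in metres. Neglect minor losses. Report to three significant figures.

Pipe 1: V = 2.521 m/s, Re = 2.77×10^5, ε/D = 4.14×10^-4, f = 0.01793, h_1 = f(L/D)V²/2g = 7.172 m
Pipe 2: V = 0.1383 m/s, Re = 6.49×10^4, ε/D = 9.70×10^-5, f = 0.02005, h_2 = f(L/D)V²/2g = 0.05440 m
Series → Q common, losses add: H = Σh = 7.226 m

H ≈ 7.23 m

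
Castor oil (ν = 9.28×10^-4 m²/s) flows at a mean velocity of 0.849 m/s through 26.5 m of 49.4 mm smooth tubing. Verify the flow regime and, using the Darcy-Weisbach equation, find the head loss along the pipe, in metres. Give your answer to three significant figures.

Re = VD/ν = 0.849·0.04940/9.28×10^-4 = 45.2 → laminar (Re < 2300)
f = 64/Re = 1.416
h_f = f(L/D)V²/(2g) = 1.416·(26.5/0.04940)·0.849²/(2·9.81) = 27.91 m

h_f ≈ 27.9 m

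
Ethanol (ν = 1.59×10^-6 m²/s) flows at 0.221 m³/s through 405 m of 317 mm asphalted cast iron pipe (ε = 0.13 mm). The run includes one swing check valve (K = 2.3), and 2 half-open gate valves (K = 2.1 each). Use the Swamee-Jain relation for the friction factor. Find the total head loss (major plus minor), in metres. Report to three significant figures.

H_L ≈ 11.3 m

V = 4Q/(πD²) = 2.800 m/s; V²/2g = 0.3996 m
Re = 5.58×10^5, ε/D = 4.10×10^-4 → f = 0.01708 (Swamee-Jain)
Major: h_f = f(L/D)·V²/2g = 0.01708·1278·0.3996 = 8.722 m
Minor: ΣK = 6.50; h_m = ΣK·V²/2g = 2.598 m
Total H_L = 8.722 + 2.598 = 11.32 m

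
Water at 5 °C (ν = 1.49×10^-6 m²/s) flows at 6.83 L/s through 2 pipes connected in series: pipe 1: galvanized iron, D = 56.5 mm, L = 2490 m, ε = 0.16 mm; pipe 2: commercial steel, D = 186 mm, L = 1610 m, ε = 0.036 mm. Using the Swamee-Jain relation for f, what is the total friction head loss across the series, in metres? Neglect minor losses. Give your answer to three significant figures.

Pipe 1: V = 2.724 m/s, Re = 1.03×10^5, ε/D = 0.00283, f = 0.02730, h_1 = f(L/D)V²/2g = 455.1 m
Pipe 2: V = 0.2514 m/s, Re = 3.14×10^4, ε/D = 1.94×10^-4, f = 0.02373, h_2 = f(L/D)V²/2g = 0.6614 m
Series → Q common, losses add: H = Σh = 455.7 m

H ≈ 456 m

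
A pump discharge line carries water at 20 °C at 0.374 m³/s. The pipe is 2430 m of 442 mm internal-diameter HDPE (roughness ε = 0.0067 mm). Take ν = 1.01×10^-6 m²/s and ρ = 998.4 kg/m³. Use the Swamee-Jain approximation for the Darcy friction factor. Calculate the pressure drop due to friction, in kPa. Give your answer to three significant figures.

Δp ≈ 193 kPa

V = 4Q/(πD²) = 4·0.374/(π·0.442²) = 2.437 m/s
Re = VD/ν = 2.437·0.442/1.01×10^-6 = 1.07×10^6 → turbulent
ε/D = 0.0067/442 = 1.52×10^-5
Swamee-Jain: f = 0.01186
h_f = f(L/D)V²/(2g) = 0.01186·(2430/0.442)·2.437²/(2·9.81) = 19.75 m
Δp = ρg·h_f = 998.4·9.81·19.75 = 193.4 kPa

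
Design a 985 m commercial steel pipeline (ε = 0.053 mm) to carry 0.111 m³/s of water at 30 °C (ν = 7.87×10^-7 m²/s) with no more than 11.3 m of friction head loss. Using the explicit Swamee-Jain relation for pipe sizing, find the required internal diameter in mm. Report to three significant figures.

Swamee-Jain (Type III): D = 0.66·[ε^1.25·(LQ²/(gh_f))^4.75 + ν·Q^9.4·(L/(gh_f))^5.2]^0.04
LQ²/(gh_f) = 0.1095; L/(gh_f) = 8.886
Term 1 = ε^1.25·(…)^4.75 = 1.24×10^-10; Term 2 = ν·Q^9.4·(…)^5.2 = 7.16×10^-11
D = 0.66·(1.24×10^-10 + 7.16×10^-11)^0.04 = 0.2699 m = 270 mm
Check: V = 1.94 m/s, Re = 6.65×10^5, f = 0.01513, h_f = 10.6 m ≈ 11.3 m ✓

D ≈ 270 mm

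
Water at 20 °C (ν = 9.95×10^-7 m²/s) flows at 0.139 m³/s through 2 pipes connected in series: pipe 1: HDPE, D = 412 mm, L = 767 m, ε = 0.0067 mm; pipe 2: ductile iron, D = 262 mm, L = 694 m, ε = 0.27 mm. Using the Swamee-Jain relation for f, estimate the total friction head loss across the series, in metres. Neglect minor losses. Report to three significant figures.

H ≈ 19.6 m

Pipe 1: V = 1.043 m/s, Re = 4.32×10^5, ε/D = 1.63×10^-5, f = 0.01368, h_1 = f(L/D)V²/2g = 1.411 m
Pipe 2: V = 2.578 m/s, Re = 6.79×10^5, ε/D = 0.00103, f = 0.02032, h_2 = f(L/D)V²/2g = 18.24 m
Series → Q common, losses add: H = Σh = 19.65 m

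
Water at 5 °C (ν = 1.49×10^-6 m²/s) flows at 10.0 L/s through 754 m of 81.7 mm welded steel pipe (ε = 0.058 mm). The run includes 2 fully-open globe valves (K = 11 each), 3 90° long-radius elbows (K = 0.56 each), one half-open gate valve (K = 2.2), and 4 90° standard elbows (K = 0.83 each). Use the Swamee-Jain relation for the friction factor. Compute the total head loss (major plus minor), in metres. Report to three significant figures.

H_L ≈ 41.7 m

V = 4Q/(πD²) = 1.908 m/s; V²/2g = 0.1855 m
Re = 1.05×10^5, ε/D = 7.10×10^-4 → f = 0.02117 (Swamee-Jain)
Major: h_f = f(L/D)·V²/2g = 0.02117·9229·0.1855 = 36.24 m
Minor: ΣK = 29.2; h_m = ΣK·V²/2g = 5.415 m
Total H_L = 36.24 + 5.415 = 41.65 m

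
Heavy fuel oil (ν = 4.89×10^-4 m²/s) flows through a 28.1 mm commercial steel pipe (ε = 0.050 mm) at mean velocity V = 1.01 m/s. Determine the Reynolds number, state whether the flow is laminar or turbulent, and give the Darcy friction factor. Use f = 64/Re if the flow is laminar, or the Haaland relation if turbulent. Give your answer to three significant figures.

Re = VD/ν = 1.010·0.0281/4.89×10^-4 = 58.0
Re < 2300 → laminar → f = 64/Re = 1.103

Re ≈ 58.0; laminar; f = 64/Re ≈ 1.10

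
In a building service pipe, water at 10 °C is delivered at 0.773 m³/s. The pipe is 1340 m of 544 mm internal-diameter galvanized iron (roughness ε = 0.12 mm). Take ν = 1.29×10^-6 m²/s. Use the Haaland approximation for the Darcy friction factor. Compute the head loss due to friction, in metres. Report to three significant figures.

h_f ≈ 20.3 m

V = 4Q/(πD²) = 4·0.773/(π·0.544²) = 3.326 m/s
Re = VD/ν = 3.326·0.544/1.29×10^-6 = 1.40×10^6 → turbulent
ε/D = 0.12/544 = 2.21×10^-4
Haaland: f = 0.01461
h_f = f(L/D)V²/(2g) = 0.01461·(1340/0.544)·3.326²/(2·9.81) = 20.29 m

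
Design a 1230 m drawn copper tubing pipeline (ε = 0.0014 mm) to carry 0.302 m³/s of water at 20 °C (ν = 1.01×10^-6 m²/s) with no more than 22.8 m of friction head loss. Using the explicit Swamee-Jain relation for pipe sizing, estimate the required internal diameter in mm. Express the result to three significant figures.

Swamee-Jain (Type III): D = 0.66·[ε^1.25·(LQ²/(gh_f))^4.75 + ν·Q^9.4·(L/(gh_f))^5.2]^0.04
LQ²/(gh_f) = 0.5016; L/(gh_f) = 5.499
Term 1 = ε^1.25·(…)^4.75 = 1.82×10^-9; Term 2 = ν·Q^9.4·(…)^5.2 = 9.25×10^-8
D = 0.66·(1.82×10^-9 + 9.25×10^-8)^0.04 = 0.3456 m = 346 mm
Check: V = 3.22 m/s, Re = 1.10×10^6, f = 0.01153, h_f = 21.7 m ≈ 22.8 m ✓

D ≈ 346 mm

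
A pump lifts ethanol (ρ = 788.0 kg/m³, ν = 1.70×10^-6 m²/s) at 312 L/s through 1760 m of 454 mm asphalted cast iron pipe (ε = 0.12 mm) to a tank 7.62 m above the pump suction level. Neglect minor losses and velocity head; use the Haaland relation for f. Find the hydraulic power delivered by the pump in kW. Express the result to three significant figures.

P_hyd ≈ 46.4 kW

V = 4Q/(πD²) = 1.927 m/s; Re = 5.15×10^5; ε/D = 2.64×10^-4; f = 0.01583
h_f = f(L/D)V²/2g = 11.62 m
Total head H = z + h_f = 7.62 + 11.62 = 19.24 m
P_hyd = ρgQH = 788.0·9.81·0.312·19.24 = 46.40 kW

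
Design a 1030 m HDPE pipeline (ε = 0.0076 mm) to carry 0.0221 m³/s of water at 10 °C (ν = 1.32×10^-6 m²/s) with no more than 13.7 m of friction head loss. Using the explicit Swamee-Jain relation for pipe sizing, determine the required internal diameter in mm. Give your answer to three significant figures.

D ≈ 140 mm

Swamee-Jain (Type III): D = 0.66·[ε^1.25·(LQ²/(gh_f))^4.75 + ν·Q^9.4·(L/(gh_f))^5.2]^0.04
LQ²/(gh_f) = 0.003743; L/(gh_f) = 7.664
Term 1 = ε^1.25·(…)^4.75 = 1.19×10^-18; Term 2 = ν·Q^9.4·(…)^5.2 = 1.44×10^-17
D = 0.66·(1.19×10^-18 + 1.44×10^-17)^0.04 = 0.1403 m = 140 mm
Check: V = 1.43 m/s, Re = 1.52×10^5, f = 0.01681, h_f = 12.8 m ≈ 13.7 m ✓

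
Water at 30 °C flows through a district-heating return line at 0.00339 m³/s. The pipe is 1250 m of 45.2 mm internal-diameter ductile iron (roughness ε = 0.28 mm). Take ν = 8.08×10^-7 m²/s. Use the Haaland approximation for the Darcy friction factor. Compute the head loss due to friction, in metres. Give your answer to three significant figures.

h_f ≈ 208 m

V = 4Q/(πD²) = 4·0.00339/(π·0.0452²) = 2.113 m/s
Re = VD/ν = 2.113·0.0452/8.08×10^-7 = 1.18×10^5 → turbulent
ε/D = 0.28/45.2 = 0.00619
Haaland: f = 0.03313
h_f = f(L/D)V²/(2g) = 0.03313·(1250/0.0452)·2.113²/(2·9.81) = 208.5 m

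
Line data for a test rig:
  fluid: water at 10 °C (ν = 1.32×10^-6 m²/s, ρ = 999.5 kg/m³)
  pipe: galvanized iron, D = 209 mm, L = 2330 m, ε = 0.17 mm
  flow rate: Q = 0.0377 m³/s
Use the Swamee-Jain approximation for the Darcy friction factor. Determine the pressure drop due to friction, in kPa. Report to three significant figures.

V = 4Q/(πD²) = 4·0.0377/(π·0.209²) = 1.099 m/s
Re = VD/ν = 1.099·0.209/1.32×10^-6 = 1.74×10^5 → turbulent
ε/D = 0.17/209 = 8.13×10^-4
Swamee-Jain: f = 0.02063
h_f = f(L/D)V²/(2g) = 0.02063·(2330/0.209)·1.099²/(2·9.81) = 14.15 m
Δp = ρg·h_f = 999.5·9.81·14.15 = 138.8 kPa

Δp ≈ 139 kPa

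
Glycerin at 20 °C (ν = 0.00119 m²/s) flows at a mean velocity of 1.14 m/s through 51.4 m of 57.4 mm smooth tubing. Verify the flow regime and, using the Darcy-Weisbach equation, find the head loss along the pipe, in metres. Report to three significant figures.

Re = VD/ν = 1.14·0.05740/0.00119 = 55.0 → laminar (Re < 2300)
f = 64/Re = 1.164
h_f = f(L/D)V²/(2g) = 1.164·(51.4/0.05740)·1.14²/(2·9.81) = 69.04 m

h_f ≈ 69.0 m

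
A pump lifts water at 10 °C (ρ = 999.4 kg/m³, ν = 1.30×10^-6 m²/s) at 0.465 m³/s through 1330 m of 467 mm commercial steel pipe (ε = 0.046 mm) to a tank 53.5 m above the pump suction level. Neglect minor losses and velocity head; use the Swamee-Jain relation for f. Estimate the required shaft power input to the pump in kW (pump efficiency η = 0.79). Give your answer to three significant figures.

V = 4Q/(πD²) = 2.715 m/s; Re = 9.75×10^5; ε/D = 9.85×10^-5; f = 0.01351
h_f = f(L/D)V²/2g = 14.46 m
Total head H = z + h_f = 53.5 + 14.46 = 67.96 m
P_hyd = ρgQH = 999.4·9.81·0.465·67.96 = 309.8 kW
P_shaft = P_hyd/η = 309.8/0.79 = 392.2 kW

P_shaft ≈ 392 kW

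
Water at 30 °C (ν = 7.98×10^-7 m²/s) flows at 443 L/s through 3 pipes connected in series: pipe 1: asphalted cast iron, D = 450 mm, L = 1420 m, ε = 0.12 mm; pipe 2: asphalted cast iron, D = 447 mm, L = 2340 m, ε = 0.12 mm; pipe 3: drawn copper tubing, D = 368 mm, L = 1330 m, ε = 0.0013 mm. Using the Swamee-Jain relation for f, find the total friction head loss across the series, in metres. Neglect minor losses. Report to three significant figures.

H ≈ 85.0 m

Pipe 1: V = 2.785 m/s, Re = 1.57×10^6, ε/D = 2.67×10^-4, f = 0.01517, h_1 = f(L/D)V²/2g = 18.93 m
Pipe 2: V = 2.823 m/s, Re = 1.58×10^6, ε/D = 2.68×10^-4, f = 0.01519, h_2 = f(L/D)V²/2g = 32.29 m
Pipe 3: V = 4.165 m/s, Re = 1.92×10^6, ε/D = 3.53×10^-6, f = 0.01056, h_3 = f(L/D)V²/2g = 33.76 m
Series → Q common, losses add: H = Σh = 84.99 m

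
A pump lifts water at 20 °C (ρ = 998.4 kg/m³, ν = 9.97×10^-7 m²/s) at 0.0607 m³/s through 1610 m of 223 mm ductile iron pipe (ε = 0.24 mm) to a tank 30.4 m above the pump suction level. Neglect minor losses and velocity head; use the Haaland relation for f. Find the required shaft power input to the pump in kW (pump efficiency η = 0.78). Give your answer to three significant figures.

V = 4Q/(πD²) = 1.554 m/s; Re = 3.48×10^5; ε/D = 0.00108; f = 0.02073
h_f = f(L/D)V²/2g = 18.43 m
Total head H = z + h_f = 30.4 + 18.43 = 48.83 m
P_hyd = ρgQH = 998.4·9.81·0.0607·48.83 = 29.03 kW
P_shaft = P_hyd/η = 29.03/0.78 = 37.22 kW

P_shaft ≈ 37.2 kW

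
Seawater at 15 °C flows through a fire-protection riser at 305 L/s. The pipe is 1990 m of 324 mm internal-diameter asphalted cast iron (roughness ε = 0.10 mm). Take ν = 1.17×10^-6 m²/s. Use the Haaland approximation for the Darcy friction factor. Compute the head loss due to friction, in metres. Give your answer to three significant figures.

V = 4Q/(πD²) = 4·0.305/(π·0.324²) = 3.699 m/s
Re = VD/ν = 3.699·0.324/1.17×10^-6 = 1.02×10^6 → turbulent
ε/D = 0.10/324 = 3.09×10^-4
Haaland: f = 0.01567
h_f = f(L/D)V²/(2g) = 0.01567·(1990/0.324)·3.699²/(2·9.81) = 67.11 m

h_f ≈ 67.1 m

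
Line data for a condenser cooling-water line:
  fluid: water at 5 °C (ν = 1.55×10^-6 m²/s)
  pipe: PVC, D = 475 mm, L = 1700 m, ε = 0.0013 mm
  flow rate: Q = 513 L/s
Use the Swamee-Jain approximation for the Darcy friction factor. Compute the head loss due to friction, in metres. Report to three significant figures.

V = 4Q/(πD²) = 4·0.513/(π·0.475²) = 2.895 m/s
Re = VD/ν = 2.895·0.475/1.55×10^-6 = 8.87×10^5 → turbulent
ε/D = 0.0013/475 = 2.74×10^-6
Swamee-Jain: f = 0.01191
h_f = f(L/D)V²/(2g) = 0.01191·(1700/0.475)·2.895²/(2·9.81) = 18.21 m

h_f ≈ 18.2 m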